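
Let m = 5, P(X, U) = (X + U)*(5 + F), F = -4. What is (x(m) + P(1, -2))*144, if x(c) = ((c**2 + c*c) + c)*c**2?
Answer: 197856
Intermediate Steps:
P(X, U) = U + X (P(X, U) = (X + U)*(5 - 4) = (U + X)*1 = U + X)
x(c) = c**2*(c + 2*c**2) (x(c) = ((c**2 + c**2) + c)*c**2 = (2*c**2 + c)*c**2 = (c + 2*c**2)*c**2 = c**2*(c + 2*c**2))
(x(m) + P(1, -2))*144 = (5**3*(1 + 2*5) + (-2 + 1))*144 = (125*(1 + 10) - 1)*144 = (125*11 - 1)*144 = (1375 - 1)*144 = 1374*144 = 197856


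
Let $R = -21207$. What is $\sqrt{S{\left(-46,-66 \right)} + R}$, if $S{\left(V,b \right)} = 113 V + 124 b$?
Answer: $i \sqrt{34589} \approx 185.98 i$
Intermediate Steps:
$\sqrt{S{\left(-46,-66 \right)} + R} = \sqrt{\left(113 \left(-46\right) + 124 \left(-66\right)\right) - 21207} = \sqrt{\left(-5198 - 8184\right) - 21207} = \sqrt{-13382 - 21207} = \sqrt{-34589} = i \sqrt{34589}$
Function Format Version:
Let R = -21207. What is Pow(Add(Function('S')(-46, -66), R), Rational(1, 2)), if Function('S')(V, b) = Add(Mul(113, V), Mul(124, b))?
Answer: Mul(I, Pow(34589, Rational(1, 2))) ≈ Mul(185.98, I)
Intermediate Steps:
Pow(Add(Function('S')(-46, -66), R), Rational(1, 2)) = Pow(Add(Add(Mul(113, -46), Mul(124, -66)), -21207), Rational(1, 2)) = Pow(Add(Add(-5198, -8184), -21207), Rational(1, 2)) = Pow(Add(-13382, -21207), Rational(1, 2)) = Pow(-34589, Rational(1, 2)) = Mul(I, Pow(34589, Rational(1, 2)))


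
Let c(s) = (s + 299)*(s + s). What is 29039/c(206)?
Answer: 29039/208060 ≈ 0.13957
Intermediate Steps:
c(s) = 2*s*(299 + s) (c(s) = (299 + s)*(2*s) = 2*s*(299 + s))
29039/c(206) = 29039/((2*206*(299 + 206))) = 29039/((2*206*505)) = 29039/208060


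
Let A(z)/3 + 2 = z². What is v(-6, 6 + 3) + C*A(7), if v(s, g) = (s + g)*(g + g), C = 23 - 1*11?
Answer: 1746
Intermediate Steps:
A(z) = -6 + 3*z²
C = 12 (C = 23 - 11 = 12)
v(s, g) = 2*g*(g + s) (v(s, g) = (g + s)*(2*g) = 2*g*(g + s))
v(-6, 6 + 3) + C*A(7) = 2*(6 + 3)*((6 + 3) - 6) + 12*(-6 + 3*7²) = 2*9*(9 - 6) + 12*(-6 + 3*49) = 2*9*3 + 12*(-6 + 147) = 54 + 12*141 = 54 + 1692 = 1746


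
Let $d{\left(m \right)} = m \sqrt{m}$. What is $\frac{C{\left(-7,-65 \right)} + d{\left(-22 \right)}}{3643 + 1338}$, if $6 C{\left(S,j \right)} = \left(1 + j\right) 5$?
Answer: $- \frac{160}{14943} - \frac{22 i \sqrt{22}}{4981} \approx -0.010707 - 0.020717 i$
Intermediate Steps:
$d{\left(m \right)} = m^{\frac{3}{2}}$
$C{\left(S,j \right)} = \frac{5}{6} + \frac{5 j}{6}$ ($C{\left(S,j \right)} = \frac{\left(1 + j\right) 5}{6} = \frac{5 + 5 j}{6} = \frac{5}{6} + \frac{5 j}{6}$)
$\frac{C{\left(-7,-65 \right)} + d{\left(-22 \right)}}{3643 + 1338} = \frac{\left(\frac{5}{6} + \frac{5}{6} \left(-65\right)\right) + \left(-22\right)^{\frac{3}{2}}}{3643 + 1338} = \frac{\left(\frac{5}{6} - \frac{325}{6}\right) - 22 i \sqrt{22}}{4981} = \left(- \frac{160}{3} - 22 i \sqrt{22}\right) \frac{1}{4981} = - \frac{160}{14943} - \frac{22 i \sqrt{22}}{4981}$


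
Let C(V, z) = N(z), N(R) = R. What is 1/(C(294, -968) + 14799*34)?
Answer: 1/502198 ≈ 1.9912e-6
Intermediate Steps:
C(V, z) = z
1/(C(294, -968) + 14799*34) = 1/(-968 + 14799*34) = 1/(-968 + 503166) = 1/502198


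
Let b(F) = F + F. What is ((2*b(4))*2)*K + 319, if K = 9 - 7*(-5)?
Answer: 1727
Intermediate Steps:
b(F) = 2*F
K = 44 (K = 9 + 35 = 44)
((2*b(4))*2)*K + 319 = ((2*(2*4))*2)*44 + 319 = ((2*8)*2)*44 + 319 = (16*2)*44 + 319 = 32*44 + 319 = 1408 + 319 = 1727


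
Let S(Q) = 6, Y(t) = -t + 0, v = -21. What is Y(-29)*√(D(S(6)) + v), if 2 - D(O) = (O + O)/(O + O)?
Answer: 58*I*√5 ≈ 129.69*I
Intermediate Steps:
Y(t) = -t
D(O) = 1 (D(O) = 2 - (O + O)/(O + O) = 2 - 2*O/(2*O) = 2 - 2*O*1/(2*O) = 2 - 1*1 = 2 - 1 = 1)
Y(-29)*√(D(S(6)) + v) = (-1*(-29))*√(1 - 21) = 29*√(-20) = 29*(2*I*√5) = 58*I*√5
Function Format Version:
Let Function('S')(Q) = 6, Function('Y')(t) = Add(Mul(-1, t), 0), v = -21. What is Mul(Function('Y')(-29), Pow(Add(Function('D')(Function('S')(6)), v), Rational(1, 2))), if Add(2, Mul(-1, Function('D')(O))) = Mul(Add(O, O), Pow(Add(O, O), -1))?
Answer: Mul(58, I, Pow(5, Rational(1, 2))) ≈ Mul(129.69, I)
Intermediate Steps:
Function('Y')(t) = Mul(-1, t)
Function('D')(O) = 1 (Function('D')(O) = Add(2, Mul(-1, Mul(Add(O, O), Pow(Add(O, O), -1)))) = Add(2, Mul(-1, Mul(Mul(2, O), Pow(Mul(2, O), -1)))) = Add(2, Mul(-1, Mul(Mul(2, O), Mul(Rational(1, 2), Pow(O, -1))))) = Add(2, Mul(-1, 1)) = Add(2, -1) = 1)
Mul(Function('Y')(-29), Pow(Add(Function('D')(Function('S')(6)), v), Rational(1, 2))) = Mul(Mul(-1, -29), Pow(Add(1, -21), Rational(1, 2))) = Mul(29, Pow(-20, Rational(1, 2))) = Mul(29, Mul(2, I, Pow(5, Rational(1, 2)))) = Mul(58, I, Pow(5, Rational(1, 2)))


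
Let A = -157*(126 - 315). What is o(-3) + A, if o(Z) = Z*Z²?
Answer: 29646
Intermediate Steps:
o(Z) = Z³
A = 29673 (A = -157*(-189) = 29673)
o(-3) + A = (-3)³ + 29673 = -27 + 29673 = 29646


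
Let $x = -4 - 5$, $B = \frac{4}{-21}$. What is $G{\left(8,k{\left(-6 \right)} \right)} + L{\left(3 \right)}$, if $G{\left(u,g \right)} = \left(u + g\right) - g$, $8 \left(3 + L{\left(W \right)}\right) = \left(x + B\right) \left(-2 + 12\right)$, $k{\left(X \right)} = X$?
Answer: $- \frac{545}{84} \approx -6.4881$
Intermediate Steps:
$B = - \frac{4}{21}$ ($B = 4 \left(- \frac{1}{21}\right) = - \frac{4}{21} \approx -0.19048$)
$x = -9$ ($x = -4 - 5 = -9$)
$L{\left(W \right)} = - \frac{1217}{84}$ ($L{\left(W \right)} = -3 + \frac{\left(-9 - \frac{4}{21}\right) \left(-2 + 12\right)}{8} = -3 + \frac{\left(- \frac{193}{21}\right) 10}{8} = -3 + \frac{1}{8} \left(- \frac{1930}{21}\right) = -3 - \frac{965}{84} = - \frac{1217}{84}$)
$G{\left(u,g \right)} = u$ ($G{\left(u,g \right)} = \left(g + u\right) - g = u$)
$G{\left(8,k{\left(-6 \right)} \right)} + L{\left(3 \right)} = 8 - \frac{1217}{84} = - \frac{545}{84}$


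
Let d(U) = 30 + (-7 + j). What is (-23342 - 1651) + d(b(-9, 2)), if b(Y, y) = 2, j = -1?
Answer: -24971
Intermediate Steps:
d(U) = 22 (d(U) = 30 + (-7 - 1) = 30 - 8 = 22)
(-23342 - 1651) + d(b(-9, 2)) = (-23342 - 1651) + 22 = -24993 + 22 = -24971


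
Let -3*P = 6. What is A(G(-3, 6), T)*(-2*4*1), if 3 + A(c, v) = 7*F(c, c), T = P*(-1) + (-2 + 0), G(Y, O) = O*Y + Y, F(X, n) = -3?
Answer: 192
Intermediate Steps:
P = -2 (P = -1/3*6 = -2)
G(Y, O) = Y + O*Y
T = 0 (T = -2*(-1) + (-2 + 0) = 2 - 2 = 0)
A(c, v) = -24 (A(c, v) = -3 + 7*(-3) = -3 - 21 = -24)
A(G(-3, 6), T)*(-2*4*1) = -24*(-2*4) = -(-192) = -24*(-8) = 192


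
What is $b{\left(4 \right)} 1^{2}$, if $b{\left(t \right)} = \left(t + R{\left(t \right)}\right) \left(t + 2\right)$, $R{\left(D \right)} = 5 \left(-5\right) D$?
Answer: $-576$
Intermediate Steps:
$R{\left(D \right)} = - 25 D$
$b{\left(t \right)} = - 24 t \left(2 + t\right)$ ($b{\left(t \right)} = \left(t - 25 t\right) \left(t + 2\right) = - 24 t \left(2 + t\right)$)
$b{\left(4 \right)} 1^{2} = 24 \cdot 4 \left(-2 - 4\right) 1^{2} = 24 \cdot 4 \left(-2 - 4\right) 1 = 24 \cdot 4 \left(-6\right) 1 = \left(-576\right) 1 = -576$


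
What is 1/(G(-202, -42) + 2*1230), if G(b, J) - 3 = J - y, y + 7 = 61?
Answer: 1/2367 ≈ 0.00042248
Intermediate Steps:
y = 54 (y = -7 + 61 = 54)
G(b, J) = -51 + J (G(b, J) = 3 + (J - 1*54) = 3 + (J - 54) = 3 + (-54 + J) = -51 + J)
1/(G(-202, -42) + 2*1230) = 1/((-51 - 42) + 2*1230) = 1/(-93 + 2460) = 1/2367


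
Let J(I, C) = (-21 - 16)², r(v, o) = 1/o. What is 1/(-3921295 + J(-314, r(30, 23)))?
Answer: -1/3919926 ≈ -2.5511e-7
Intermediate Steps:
J(I, C) = 1369 (J(I, C) = (-37)² = 1369)
1/(-3921295 + J(-314, r(30, 23))) = 1/(-3921295 + 1369) = 1/(-3919926) = -1/3919926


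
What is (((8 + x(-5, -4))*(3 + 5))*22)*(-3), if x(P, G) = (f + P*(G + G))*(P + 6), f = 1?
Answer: -25872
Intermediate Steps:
x(P, G) = (1 + 2*G*P)*(6 + P) (x(P, G) = (1 + P*(G + G))*(P + 6) = (1 + P*(2*G))*(6 + P) = (1 + 2*G*P)*(6 + P))
(((8 + x(-5, -4))*(3 + 5))*22)*(-3) = (((8 + (6 - 5 + 2*(-4)*(-5)² + 12*(-4)*(-5)))*(3 + 5))*22)*(-3) = (((8 + (6 - 5 + 2*(-4)*25 + 240))*8)*22)*(-3) = (((8 + (6 - 5 - 200 + 240))*8)*22)*(-3) = (((8 + 41)*8)*22)*(-3) = ((49*8)*22)*(-3) = (392*22)*(-3) = 8624*(-3) = -25872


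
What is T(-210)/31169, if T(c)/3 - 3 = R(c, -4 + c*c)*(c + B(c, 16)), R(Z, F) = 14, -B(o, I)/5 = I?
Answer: -12171/31169 ≈ -0.39048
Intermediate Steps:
B(o, I) = -5*I
T(c) = -3351 + 42*c (T(c) = 9 + 3*(14*(c - 5*16)) = 9 + 3*(14*(c - 80)) = 9 + 3*(14*(-80 + c)) = 9 + 3*(-1120 + 14*c) = 9 + (-3360 + 42*c) = -3351 + 42*c)
T(-210)/31169 = (-3351 + 42*(-210))/31169 = (-3351 - 8820)*(1/31169) = -12171*1/31169 = -12171/31169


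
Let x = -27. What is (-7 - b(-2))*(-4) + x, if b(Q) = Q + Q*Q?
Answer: 9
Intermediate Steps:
b(Q) = Q + Q²
(-7 - b(-2))*(-4) + x = (-7 - (-2)*(1 - 2))*(-4) - 27 = (-7 - (-2)*(-1))*(-4) - 27 = (-7 - 1*2)*(-4) - 27 = (-7 - 2)*(-4) - 27 = -9*(-4) - 27 = 36 - 27 = 9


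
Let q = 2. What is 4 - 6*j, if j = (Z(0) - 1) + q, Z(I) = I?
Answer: -2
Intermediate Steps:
j = 1 (j = (0 - 1) + 2 = -1 + 2 = 1)
4 - 6*j = 4 - 6*1 = 4 - 6 = -2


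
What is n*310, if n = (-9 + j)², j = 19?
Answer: 31000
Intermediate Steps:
n = 100 (n = (-9 + 19)² = 10² = 100)
n*310 = 100*310 = 31000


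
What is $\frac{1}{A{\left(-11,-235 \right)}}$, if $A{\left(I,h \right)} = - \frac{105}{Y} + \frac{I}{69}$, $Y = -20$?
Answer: $\frac{276}{1405} \approx 0.19644$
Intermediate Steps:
$A{\left(I,h \right)} = \frac{21}{4} + \frac{I}{69}$ ($A{\left(I,h \right)} = - \frac{105}{-20} + \frac{I}{69} = \left(-105\right) \left(- \frac{1}{20}\right) + I \frac{1}{69} = \frac{21}{4} + \frac{I}{69}$)
$\frac{1}{A{\left(-11,-235 \right)}} = \frac{1}{\frac{21}{4} + \frac{1}{69} \left(-11\right)} = \frac{1}{\frac{21}{4} - \frac{11}{69}} = \frac{1}{\frac{1405}{276}} = \frac{276}{1405}$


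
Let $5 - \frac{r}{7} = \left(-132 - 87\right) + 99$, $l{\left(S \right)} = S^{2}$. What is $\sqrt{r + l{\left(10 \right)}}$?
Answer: $5 \sqrt{39} \approx 31.225$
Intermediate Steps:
$r = 875$ ($r = 35 - 7 \left(\left(-132 - 87\right) + 99\right) = 35 - 7 \left(-219 + 99\right) = 35 - -840 = 35 + 840 = 875$)
$\sqrt{r + l{\left(10 \right)}} = \sqrt{875 + 10^{2}} = \sqrt{875 + 100} = \sqrt{975} = 5 \sqrt{39}$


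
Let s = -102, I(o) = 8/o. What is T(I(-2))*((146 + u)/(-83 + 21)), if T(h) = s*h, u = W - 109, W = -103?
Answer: 13464/31 ≈ 434.32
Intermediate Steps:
u = -212 (u = -103 - 109 = -212)
T(h) = -102*h
T(I(-2))*((146 + u)/(-83 + 21)) = (-816/(-2))*((146 - 212)/(-83 + 21)) = (-816*(-1)/2)*(-66/(-62)) = (-102*(-4))*(-66*(-1/62)) = 408*(33/31) = 13464/31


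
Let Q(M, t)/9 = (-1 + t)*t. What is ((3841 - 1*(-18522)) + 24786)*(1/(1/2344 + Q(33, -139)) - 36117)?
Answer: -699080372451856457/410528161 ≈ -1.7029e+9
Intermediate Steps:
Q(M, t) = 9*t*(-1 + t) (Q(M, t) = 9*((-1 + t)*t) = 9*(t*(-1 + t)) = 9*t*(-1 + t))
((3841 - 1*(-18522)) + 24786)*(1/(1/2344 + Q(33, -139)) - 36117) = ((3841 - 1*(-18522)) + 24786)*(1/(1/2344 + 9*(-139)*(-1 - 139)) - 36117) = ((3841 + 18522) + 24786)*(1/(1/2344 + 9*(-139)*(-140)) - 36117) = (22363 + 24786)*(1/(1/2344 + 175140) - 36117) = 47149*(1/(410528161/2344) - 36117) = 47149*(2344/410528161 - 36117) = 47149*(-14827045588493/410528161) = -699080372451856457/410528161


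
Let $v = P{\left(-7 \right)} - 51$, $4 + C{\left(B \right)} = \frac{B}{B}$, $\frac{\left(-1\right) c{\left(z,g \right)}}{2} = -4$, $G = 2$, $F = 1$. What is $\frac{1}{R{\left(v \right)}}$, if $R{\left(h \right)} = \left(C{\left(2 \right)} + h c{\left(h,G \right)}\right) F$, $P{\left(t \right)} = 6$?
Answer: $- \frac{1}{363} \approx -0.0027548$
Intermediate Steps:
$c{\left(z,g \right)} = 8$ ($c{\left(z,g \right)} = \left(-2\right) \left(-4\right) = 8$)
$C{\left(B \right)} = -3$ ($C{\left(B \right)} = -4 + \frac{B}{B} = -4 + 1 = -3$)
$v = -45$ ($v = 6 - 51 = -45$)
$R{\left(h \right)} = -3 + 8 h$ ($R{\left(h \right)} = \left(-3 + h 8\right) 1 = \left(-3 + 8 h\right) 1 = -3 + 8 h$)
$\frac{1}{R{\left(v \right)}} = \frac{1}{-3 + 8 \left(-45\right)} = \frac{1}{-3 - 360} = \frac{1}{-363} = - \frac{1}{363}$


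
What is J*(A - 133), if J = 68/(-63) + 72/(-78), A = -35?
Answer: 13120/39 ≈ 336.41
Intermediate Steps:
J = -1640/819 (J = 68*(-1/63) + 72*(-1/78) = -68/63 - 12/13 = -1640/819 ≈ -2.0024)
J*(A - 133) = -1640*(-35 - 133)/819 = -1640/819*(-168) = 13120/39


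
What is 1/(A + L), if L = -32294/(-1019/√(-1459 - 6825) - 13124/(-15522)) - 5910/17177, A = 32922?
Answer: 16860118651465681975933793/555651829316448216365724338976 - 32490284782416954860393*I*√2071/555651829316448216365724338976 ≈ 3.0343e-5 - 2.661e-6*I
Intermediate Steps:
L = -5910/17177 - 32294/(6562/7761 + 1019*I*√2071/4142) (L = -32294/(-1019*(-I*√2071/4142) - 13124*(-1/15522)) - 5910*1/17177 = -32294/(-1019*(-I*√2071/4142) + 6562/7761) - 5910/17177 = -32294/(-(-1019)*I*√2071/4142 + 6562/7761) - 5910/17177 = -32294/(1019*I*√2071/4142 + 6562/7761) - 5910/17177 = -32294/(6562/7761 + 1019*I*√2071/4142) - 5910/17177 = -5910/17177 - 32294/(6562/7761 + 1019*I*√2071/4142) ≈ -216.95 + 2868.1*I)
1/(A + L) = 1/(32922 + (-234397227812187152214/1080440711916329729 + 3964253218711812*I*√2071/62900431502377)) = 1/(35335871889897220185924/1080440711916329729 + 3964253218711812*I*√2071/62900431502377)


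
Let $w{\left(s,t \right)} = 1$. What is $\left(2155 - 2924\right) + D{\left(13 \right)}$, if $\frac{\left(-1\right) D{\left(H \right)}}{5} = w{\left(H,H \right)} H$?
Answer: $-834$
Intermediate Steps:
$D{\left(H \right)} = - 5 H$ ($D{\left(H \right)} = - 5 \cdot 1 H = - 5 H$)
$\left(2155 - 2924\right) + D{\left(13 \right)} = \left(2155 - 2924\right) - 65 = -769 - 65 = -834$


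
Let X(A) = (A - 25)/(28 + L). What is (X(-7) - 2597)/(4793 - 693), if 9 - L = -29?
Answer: -85717/135300 ≈ -0.63353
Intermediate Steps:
L = 38 (L = 9 - 1*(-29) = 9 + 29 = 38)
X(A) = -25/66 + A/66 (X(A) = (A - 25)/(28 + 38) = (-25 + A)/66 = (-25 + A)*(1/66) = -25/66 + A/66)
(X(-7) - 2597)/(4793 - 693) = ((-25/66 + (1/66)*(-7)) - 2597)/(4793 - 693) = ((-25/66 - 7/66) - 2597)/4100 = (-16/33 - 2597)*(1/4100) = -85717/33*1/4100 = -85717/135300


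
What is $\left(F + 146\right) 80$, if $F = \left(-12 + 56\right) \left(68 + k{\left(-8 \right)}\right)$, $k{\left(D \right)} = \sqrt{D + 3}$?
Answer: $251040 + 3520 i \sqrt{5} \approx 2.5104 \cdot 10^{5} + 7871.0 i$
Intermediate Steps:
$k{\left(D \right)} = \sqrt{3 + D}$
$F = 2992 + 44 i \sqrt{5}$ ($F = \left(-12 + 56\right) \left(68 + \sqrt{3 - 8}\right) = 44 \left(68 + \sqrt{-5}\right) = 44 \left(68 + i \sqrt{5}\right) = 2992 + 44 i \sqrt{5} \approx 2992.0 + 98.387 i$)
$\left(F + 146\right) 80 = \left(\left(2992 + 44 i \sqrt{5}\right) + 146\right) 80 = \left(3138 + 44 i \sqrt{5}\right) 80 = 251040 + 3520 i \sqrt{5}$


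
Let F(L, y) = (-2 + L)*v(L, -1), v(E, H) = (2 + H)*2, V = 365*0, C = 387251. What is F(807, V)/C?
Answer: 70/16837 ≈ 0.0041575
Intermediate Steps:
V = 0
v(E, H) = 4 + 2*H
F(L, y) = -4 + 2*L (F(L, y) = (-2 + L)*(4 + 2*(-1)) = (-2 + L)*(4 - 2) = (-2 + L)*2 = -4 + 2*L)
F(807, V)/C = (-4 + 2*807)/387251 = (-4 + 1614)*(1/387251) = 1610*(1/387251) = 70/16837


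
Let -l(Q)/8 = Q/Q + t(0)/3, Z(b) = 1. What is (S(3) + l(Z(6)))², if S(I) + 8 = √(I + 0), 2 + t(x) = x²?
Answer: 1051/9 - 64*√3/3 ≈ 79.827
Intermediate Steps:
t(x) = -2 + x²
l(Q) = -8/3 (l(Q) = -8*(Q/Q + (-2 + 0²)/3) = -8*(1 + (-2 + 0)*(⅓)) = -8*(1 - 2*⅓) = -8*(1 - ⅔) = -8*⅓ = -8/3)
S(I) = -8 + √I (S(I) = -8 + √(I + 0) = -8 + √I)
(S(3) + l(Z(6)))² = ((-8 + √3) - 8/3)² = (-32/3 + √3)²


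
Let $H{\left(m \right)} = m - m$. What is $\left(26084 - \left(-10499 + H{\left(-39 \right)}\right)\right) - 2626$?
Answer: $33957$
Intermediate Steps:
$H{\left(m \right)} = 0$
$\left(26084 - \left(-10499 + H{\left(-39 \right)}\right)\right) - 2626 = \left(26084 + \left(10499 - 0\right)\right) - 2626 = \left(26084 + \left(10499 + 0\right)\right) - 2626 = \left(26084 + 10499\right) - 2626 = 36583 - 2626 = 33957$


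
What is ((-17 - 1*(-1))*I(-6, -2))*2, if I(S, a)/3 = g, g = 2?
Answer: -192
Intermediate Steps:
I(S, a) = 6 (I(S, a) = 3*2 = 6)
((-17 - 1*(-1))*I(-6, -2))*2 = ((-17 - 1*(-1))*6)*2 = ((-17 + 1)*6)*2 = -16*6*2 = -96*2 = -192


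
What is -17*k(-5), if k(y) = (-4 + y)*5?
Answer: 765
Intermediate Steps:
k(y) = -20 + 5*y
-17*k(-5) = -17*(-20 + 5*(-5)) = -17*(-20 - 25) = -17*(-45) = 765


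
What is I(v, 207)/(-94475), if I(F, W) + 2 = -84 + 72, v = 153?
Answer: 14/94475 ≈ 0.00014819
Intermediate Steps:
I(F, W) = -14 (I(F, W) = -2 + (-84 + 72) = -2 - 12 = -14)
I(v, 207)/(-94475) = -14/(-94475) = -14*(-1/94475) = 14/94475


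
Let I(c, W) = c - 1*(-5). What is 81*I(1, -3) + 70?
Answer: 556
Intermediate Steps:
I(c, W) = 5 + c (I(c, W) = c + 5 = 5 + c)
81*I(1, -3) + 70 = 81*(5 + 1) + 70 = 81*6 + 70 = 486 + 70 = 556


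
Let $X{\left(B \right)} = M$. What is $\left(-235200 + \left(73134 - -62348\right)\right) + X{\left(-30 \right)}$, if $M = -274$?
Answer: $-99992$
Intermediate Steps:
$X{\left(B \right)} = -274$
$\left(-235200 + \left(73134 - -62348\right)\right) + X{\left(-30 \right)} = \left(-235200 + \left(73134 - -62348\right)\right) - 274 = \left(-235200 + \left(73134 + 62348\right)\right) - 274 = \left(-235200 + 135482\right) - 274 = -99718 - 274 = -99992$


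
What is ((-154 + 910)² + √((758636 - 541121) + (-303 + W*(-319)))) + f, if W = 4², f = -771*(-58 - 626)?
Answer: 1098900 + 2*√53027 ≈ 1.0994e+6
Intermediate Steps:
f = 527364 (f = -771*(-684) = 527364)
W = 16
((-154 + 910)² + √((758636 - 541121) + (-303 + W*(-319)))) + f = ((-154 + 910)² + √((758636 - 541121) + (-303 + 16*(-319)))) + 527364 = (756² + √(217515 + (-303 - 5104))) + 527364 = (571536 + √(217515 - 5407)) + 527364 = (571536 + √212108) + 527364 = (571536 + 2*√53027) + 527364 = 1098900 + 2*√53027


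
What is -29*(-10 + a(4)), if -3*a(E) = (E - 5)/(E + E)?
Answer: 6931/24 ≈ 288.79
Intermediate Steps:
a(E) = -(-5 + E)/(6*E) (a(E) = -(E - 5)/(3*(E + E)) = -(-5 + E)/(3*(2*E)) = -(-5 + E)*1/(2*E)/3 = -(-5 + E)/(6*E))
-29*(-10 + a(4)) = -29*(-10 + (1/6)*(5 - 1*4)/4) = -29*(-10 + (1/6)*(1/4)*(5 - 4)) = -29*(-10 + (1/6)*(1/4)*1) = -29*(-10 + 1/24) = -29*(-239/24) = 6931/24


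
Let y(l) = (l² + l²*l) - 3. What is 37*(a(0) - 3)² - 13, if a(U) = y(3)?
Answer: 33287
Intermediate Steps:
y(l) = -3 + l² + l³ (y(l) = (l² + l³) - 3 = -3 + l² + l³)
a(U) = 33 (a(U) = -3 + 3² + 3³ = -3 + 9 + 27 = 33)
37*(a(0) - 3)² - 13 = 37*(33 - 3)² - 13 = 37*30² - 13 = 37*900 - 13 = 33300 - 13 = 33287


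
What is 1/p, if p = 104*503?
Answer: 1/52312 ≈ 1.9116e-5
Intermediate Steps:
p = 52312
1/p = 1/52312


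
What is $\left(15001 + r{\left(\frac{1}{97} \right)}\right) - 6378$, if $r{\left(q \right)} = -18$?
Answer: $8605$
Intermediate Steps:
$\left(15001 + r{\left(\frac{1}{97} \right)}\right) - 6378 = \left(15001 - 18\right) - 6378 = 14983 - 6378 = 8605$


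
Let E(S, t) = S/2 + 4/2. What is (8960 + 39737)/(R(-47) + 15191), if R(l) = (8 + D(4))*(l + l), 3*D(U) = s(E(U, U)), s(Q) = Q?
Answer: 146091/42941 ≈ 3.4021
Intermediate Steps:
E(S, t) = 2 + S/2 (E(S, t) = S*(½) + 4*(½) = S/2 + 2 = 2 + S/2)
D(U) = ⅔ + U/6 (D(U) = (2 + U/2)/3 = ⅔ + U/6)
R(l) = 56*l/3 (R(l) = (8 + (⅔ + (⅙)*4))*(l + l) = (8 + (⅔ + ⅔))*(2*l) = (8 + 4/3)*(2*l) = 28*(2*l)/3 = 56*l/3)
(8960 + 39737)/(R(-47) + 15191) = (8960 + 39737)/((56/3)*(-47) + 15191) = 48697/(-2632/3 + 15191) = 48697/(42941/3) = 48697*(3/42941) = 146091/42941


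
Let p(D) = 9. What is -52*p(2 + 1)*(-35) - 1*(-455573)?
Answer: 471953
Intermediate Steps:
-52*p(2 + 1)*(-35) - 1*(-455573) = -52*9*(-35) - 1*(-455573) = -468*(-35) + 455573 = 16380 + 455573 = 471953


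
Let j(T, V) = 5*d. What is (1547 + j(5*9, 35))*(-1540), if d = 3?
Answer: -2405480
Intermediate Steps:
j(T, V) = 15 (j(T, V) = 5*3 = 15)
(1547 + j(5*9, 35))*(-1540) = (1547 + 15)*(-1540) = 1562*(-1540) = -2405480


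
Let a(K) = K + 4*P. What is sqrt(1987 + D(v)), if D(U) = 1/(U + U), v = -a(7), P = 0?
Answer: sqrt(389438)/14 ≈ 44.575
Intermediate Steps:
a(K) = K (a(K) = K + 4*0 = K + 0 = K)
v = -7 (v = -1*7 = -7)
D(U) = 1/(2*U)
sqrt(1987 + D(v)) = sqrt(1987 + (1/2)/(-7)) = sqrt(1987 + (1/2)*(-1/7)) = sqrt(1987 - 1/14) = sqrt(27817/14) = sqrt(389438)/14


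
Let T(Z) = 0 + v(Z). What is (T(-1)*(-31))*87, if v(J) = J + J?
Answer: 5394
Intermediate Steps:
v(J) = 2*J
T(Z) = 2*Z (T(Z) = 0 + 2*Z = 2*Z)
(T(-1)*(-31))*87 = ((2*(-1))*(-31))*87 = -2*(-31)*87 = 62*87 = 5394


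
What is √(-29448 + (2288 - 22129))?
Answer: I*√49289 ≈ 222.01*I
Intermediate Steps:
√(-29448 + (2288 - 22129)) = √(-29448 - 19841) = √(-49289) = I*√49289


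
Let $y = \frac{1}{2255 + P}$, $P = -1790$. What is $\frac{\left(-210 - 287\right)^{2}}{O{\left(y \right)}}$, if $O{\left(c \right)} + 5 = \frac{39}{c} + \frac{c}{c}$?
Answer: $\frac{247009}{18131} \approx 13.624$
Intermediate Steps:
$y = \frac{1}{465}$ ($y = \frac{1}{2255 - 1790} = \frac{1}{465} \approx 0.0021505$)
$O{\left(c \right)} = -4 + \frac{39}{c}$ ($O{\left(c \right)} = -5 + \left(\frac{39}{c} + \frac{c}{c}\right) = -5 + \left(\frac{39}{c} + 1\right) = -5 + \left(1 + \frac{39}{c}\right) = -4 + \frac{39}{c}$)
$\frac{\left(-210 - 287\right)^{2}}{O{\left(y \right)}} = \frac{\left(-210 - 287\right)^{2}}{-4 + 39 \frac{1}{\frac{1}{465}}} = \frac{\left(-497\right)^{2}}{-4 + 39 \cdot 465} = \frac{247009}{-4 + 18135} = \frac{247009}{18131}$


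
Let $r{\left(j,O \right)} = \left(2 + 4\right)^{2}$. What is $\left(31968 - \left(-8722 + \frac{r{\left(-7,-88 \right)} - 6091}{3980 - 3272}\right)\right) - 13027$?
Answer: $\frac{19591459}{708} \approx 27672.0$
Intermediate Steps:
$r{\left(j,O \right)} = 36$ ($r{\left(j,O \right)} = 6^{2} = 36$)
$\left(31968 - \left(-8722 + \frac{r{\left(-7,-88 \right)} - 6091}{3980 - 3272}\right)\right) - 13027 = \left(31968 + \left(8722 - \frac{36 - 6091}{3980 - 3272}\right)\right) - 13027 = \left(31968 + \left(8722 - - \frac{6055}{708}\right)\right) - 13027 = \left(31968 + \left(8722 + \frac{6055}{708}\right)\right) - 13027 = \left(31968 + \frac{6181231}{708}\right) - 13027 = \frac{28814575}{708} - 13027 = \frac{19591459}{708}$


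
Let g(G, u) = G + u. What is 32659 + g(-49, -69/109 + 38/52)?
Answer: 92417017/2834 ≈ 32610.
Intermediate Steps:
32659 + g(-49, -69/109 + 38/52) = 32659 + (-49 + (-69/109 + 38/52)) = 32659 + (-49 + (-69*1/109 + 38*(1/52))) = 32659 + (-49 + (-69/109 + 19/26)) = 32659 + (-49 + 277/2834) = 32659 - 138589/2834 = 92417017/2834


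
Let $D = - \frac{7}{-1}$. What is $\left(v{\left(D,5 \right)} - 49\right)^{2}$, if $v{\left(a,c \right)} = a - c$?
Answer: $2209$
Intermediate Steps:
$D = 7$ ($D = \left(-7\right) \left(-1\right) = 7$)
$\left(v{\left(D,5 \right)} - 49\right)^{2} = \left(\left(7 - 5\right) - 49\right)^{2} = \left(2 - 49\right)^{2} = \left(-47\right)^{2} = 2209$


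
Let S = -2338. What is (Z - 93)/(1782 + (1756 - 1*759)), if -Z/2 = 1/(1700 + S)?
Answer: -4238/126643 ≈ -0.033464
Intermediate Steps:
Z = 1/319 (Z = -2/(1700 - 2338) = -2/(-638) = -2*(-1/638) = 1/319 ≈ 0.0031348)
(Z - 93)/(1782 + (1756 - 1*759)) = (1/319 - 93)/(1782 + (1756 - 1*759)) = -29666/(319*(1782 + (1756 - 759))) = -29666/(319*(1782 + 997)) = -29666/319/2779 = -29666/319*1/2779 = -4238/126643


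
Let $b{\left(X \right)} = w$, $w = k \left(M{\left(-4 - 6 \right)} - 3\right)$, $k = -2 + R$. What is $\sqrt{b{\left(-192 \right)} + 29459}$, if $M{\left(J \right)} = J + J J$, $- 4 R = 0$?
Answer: $\sqrt{29285} \approx 171.13$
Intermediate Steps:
$R = 0$ ($R = \left(- \frac{1}{4}\right) 0 = 0$)
$k = -2$ ($k = -2 + 0 = -2$)
$M{\left(J \right)} = J + J^{2}$
$w = -174$ ($w = - 2 \left(\left(-4 - 6\right) \left(1 - 10\right) - 3\right) = - 2 \left(- 10 \left(1 - 10\right) - 3\right) = - 2 \left(\left(-10\right) \left(-9\right) - 3\right) = - 2 \left(90 - 3\right) = \left(-2\right) 87 = -174$)
$b{\left(X \right)} = -174$
$\sqrt{b{\left(-192 \right)} + 29459} = \sqrt{-174 + 29459} = \sqrt{29285}$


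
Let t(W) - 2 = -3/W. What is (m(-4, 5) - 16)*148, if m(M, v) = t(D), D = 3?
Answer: -2220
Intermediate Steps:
t(W) = 2 - 3/W
m(M, v) = 1 (m(M, v) = 2 - 3/3 = 2 - 3*1/3 = 2 - 1 = 1)
(m(-4, 5) - 16)*148 = (1 - 16)*148 = -15*148 = -2220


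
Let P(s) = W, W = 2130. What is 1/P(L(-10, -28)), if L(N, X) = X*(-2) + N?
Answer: 1/2130 ≈ 0.00046948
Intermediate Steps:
L(N, X) = N - 2*X (L(N, X) = -2*X + N = N - 2*X)
P(s) = 2130
1/P(L(-10, -28)) = 1/2130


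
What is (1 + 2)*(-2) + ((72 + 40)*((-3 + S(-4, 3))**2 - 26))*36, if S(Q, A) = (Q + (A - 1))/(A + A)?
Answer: -60038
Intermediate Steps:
S(Q, A) = (-1 + A + Q)/(2*A) (S(Q, A) = (Q + (-1 + A))/((2*A)) = (-1 + A + Q)*(1/(2*A)) = (-1 + A + Q)/(2*A))
(1 + 2)*(-2) + ((72 + 40)*((-3 + S(-4, 3))**2 - 26))*36 = (1 + 2)*(-2) + ((72 + 40)*((-3 + (1/2)*(-1 + 3 - 4)/3)**2 - 26))*36 = 3*(-2) + (112*((-3 + (1/2)*(1/3)*(-2))**2 - 26))*36 = -6 + (112*((-3 - 1/3)**2 - 26))*36 = -6 + (112*((-10/3)**2 - 26))*36 = -6 + (112*(100/9 - 26))*36 = -6 + (112*(-134/9))*36 = -6 - 15008/9*36 = -6 - 60032 = -60038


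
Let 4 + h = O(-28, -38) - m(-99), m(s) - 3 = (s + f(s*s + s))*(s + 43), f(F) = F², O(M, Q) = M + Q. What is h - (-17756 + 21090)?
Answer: 5271204073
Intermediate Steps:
m(s) = 3 + (43 + s)*(s + (s + s²)²) (m(s) = 3 + (s + (s*s + s)²)*(s + 43) = 3 + (s + (s² + s)²)*(43 + s) = 3 + (s + (s + s²)²)*(43 + s) = 3 + (43 + s)*(s + (s + s²)²))
h = 5271207407 (h = -4 + ((-28 - 38) - (3 + (-99)⁵ + 43*(-99) + 44*(-99)² + 45*(-99)⁴ + 87*(-99)³)) = -4 + (-66 - (3 - 9509900499 - 4257 + 44*9801 + 45*96059601 + 87*(-970299))) = -4 + (-66 - (3 - 9509900499 - 4257 + 431244 + 4322682045 - 84416013)) = -4 + (-66 - 1*(-5271207477)) = -4 + (-66 + 5271207477) = -4 + 5271207411 = 5271207407)
h - (-17756 + 21090) = 5271207407 - (-17756 + 21090) = 5271207407 - 1*3334 = 5271207407 - 3334 = 5271204073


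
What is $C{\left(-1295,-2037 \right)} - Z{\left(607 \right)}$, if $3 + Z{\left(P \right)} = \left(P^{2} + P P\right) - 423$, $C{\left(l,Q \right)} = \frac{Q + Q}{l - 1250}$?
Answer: $- \frac{1874317166}{2545} \approx -7.3647 \cdot 10^{5}$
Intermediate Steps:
$C{\left(l,Q \right)} = \frac{2 Q}{-1250 + l}$
$Z{\left(P \right)} = -426 + 2 P^{2}$ ($Z{\left(P \right)} = -3 - \left(423 - P^{2} - P P\right) = -3 + \left(\left(P^{2} + P^{2}\right) - 423\right) = -3 + \left(2 P^{2} - 423\right) = -3 + \left(-423 + 2 P^{2}\right) = -426 + 2 P^{2}$)
$C{\left(-1295,-2037 \right)} - Z{\left(607 \right)} = 2 \left(-2037\right) \frac{1}{-1250 - 1295} - \left(-426 + 2 \cdot 607^{2}\right) = 2 \left(-2037\right) \frac{1}{-2545} - \left(-426 + 2 \cdot 368449\right) = 2 \left(-2037\right) \left(- \frac{1}{2545}\right) - \left(-426 + 736898\right) = \frac{4074}{2545} - 736472 = - \frac{1874317166}{2545}$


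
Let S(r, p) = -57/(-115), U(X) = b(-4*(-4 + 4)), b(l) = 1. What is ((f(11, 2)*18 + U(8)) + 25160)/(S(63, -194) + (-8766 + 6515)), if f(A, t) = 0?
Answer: -2893515/258808 ≈ -11.180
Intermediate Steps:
U(X) = 1
S(r, p) = 57/115 (S(r, p) = -57*(-1/115) = 57/115)
((f(11, 2)*18 + U(8)) + 25160)/(S(63, -194) + (-8766 + 6515)) = ((0*18 + 1) + 25160)/(57/115 + (-8766 + 6515)) = ((0 + 1) + 25160)/(57/115 - 2251) = (1 + 25160)/(-258808/115) = 25161*(-115/258808) = -2893515/258808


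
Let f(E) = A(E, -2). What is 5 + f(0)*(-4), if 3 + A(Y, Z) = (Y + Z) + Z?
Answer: 33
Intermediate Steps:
A(Y, Z) = -3 + Y + 2*Z (A(Y, Z) = -3 + ((Y + Z) + Z) = -3 + (Y + 2*Z) = -3 + Y + 2*Z)
f(E) = -7 + E (f(E) = -3 + E + 2*(-2) = -3 + E - 4 = -7 + E)
5 + f(0)*(-4) = 5 + (-7 + 0)*(-4) = 5 - 7*(-4) = 5 + 28 = 33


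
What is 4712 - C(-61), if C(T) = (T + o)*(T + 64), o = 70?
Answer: 4685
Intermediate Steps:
C(T) = (64 + T)*(70 + T) (C(T) = (T + 70)*(T + 64) = (70 + T)*(64 + T) = (64 + T)*(70 + T))
4712 - C(-61) = 4712 - (4480 + (-61)**2 + 134*(-61)) = 4712 - (4480 + 3721 - 8174) = 4712 - 1*27 = 4712 - 27 = 4685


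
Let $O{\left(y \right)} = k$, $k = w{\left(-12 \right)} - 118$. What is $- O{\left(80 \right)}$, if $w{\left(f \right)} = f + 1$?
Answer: $129$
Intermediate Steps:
$w{\left(f \right)} = 1 + f$
$k = -129$ ($k = \left(1 - 12\right) - 118 = -11 - 118 = -129$)
$O{\left(y \right)} = -129$
$- O{\left(80 \right)} = \left(-1\right) \left(-129\right) = 129$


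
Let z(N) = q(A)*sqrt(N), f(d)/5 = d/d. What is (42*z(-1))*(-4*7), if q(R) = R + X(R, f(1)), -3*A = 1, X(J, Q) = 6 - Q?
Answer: -784*I ≈ -784.0*I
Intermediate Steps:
f(d) = 5 (f(d) = 5*(d/d) = 5*1 = 5)
A = -1/3 (A = -1/3*1 = -1/3 ≈ -0.33333)
q(R) = 1 + R (q(R) = R + (6 - 1*5) = R + (6 - 5) = R + 1 = 1 + R)
z(N) = 2*sqrt(N)/3 (z(N) = (1 - 1/3)*sqrt(N) = 2*sqrt(N)/3)
(42*z(-1))*(-4*7) = (42*(2*sqrt(-1)/3))*(-4*7) = (42*(2*I/3))*(-28) = (28*I)*(-28) = -784*I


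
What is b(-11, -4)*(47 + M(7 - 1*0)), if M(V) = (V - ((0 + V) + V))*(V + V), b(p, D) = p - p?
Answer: 0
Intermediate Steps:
b(p, D) = 0
M(V) = -2*V² (M(V) = (V - (V + V))*(2*V) = (V - 2*V)*(2*V) = (-V)*(2*V) = -2*V²)
b(-11, -4)*(47 + M(7 - 1*0)) = 0*(47 - 2*(7 - 1*0)²) = 0*(47 - 2*(7 + 0)²) = 0*(47 - 2*7²) = 0*(47 - 2*49) = 0*(47 - 98) = 0*(-51) = 0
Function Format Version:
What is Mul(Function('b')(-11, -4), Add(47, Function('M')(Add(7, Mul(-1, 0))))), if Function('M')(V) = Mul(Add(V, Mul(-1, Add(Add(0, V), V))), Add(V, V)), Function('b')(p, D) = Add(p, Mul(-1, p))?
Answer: 0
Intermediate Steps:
Function('b')(p, D) = 0
Function('M')(V) = Mul(-2, Pow(V, 2)) (Function('M')(V) = Mul(Add(V, Mul(-1, Add(V, V))), Mul(2, V)) = Mul(Add(V, Mul(-1, Mul(2, V))), Mul(2, V)) = Mul(Add(V, Mul(-2, V)), Mul(2, V)) = Mul(Mul(-1, V), Mul(2, V)) = Mul(-2, Pow(V, 2)))
Mul(Function('b')(-11, -4), Add(47, Function('M')(Add(7, Mul(-1, 0))))) = Mul(0, Add(47, Mul(-2, Pow(Add(7, Mul(-1, 0)), 2)))) = Mul(0, Add(47, Mul(-2, Pow(Add(7, 0), 2)))) = Mul(0, Add(47, Mul(-2, Pow(7, 2)))) = Mul(0, Add(47, Mul(-2, 49))) = Mul(0, Add(47, -98)) = Mul(0, -51) = 0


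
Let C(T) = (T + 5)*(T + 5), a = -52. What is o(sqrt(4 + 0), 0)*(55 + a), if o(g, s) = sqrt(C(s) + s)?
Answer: 15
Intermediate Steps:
C(T) = (5 + T)**2 (C(T) = (5 + T)*(5 + T) = (5 + T)**2)
o(g, s) = sqrt(s + (5 + s)**2) (o(g, s) = sqrt((5 + s)**2 + s) = sqrt(s + (5 + s)**2))
o(sqrt(4 + 0), 0)*(55 + a) = sqrt(0 + (5 + 0)**2)*(55 - 52) = sqrt(0 + 5**2)*3 = sqrt(0 + 25)*3 = sqrt(25)*3 = 5*3 = 15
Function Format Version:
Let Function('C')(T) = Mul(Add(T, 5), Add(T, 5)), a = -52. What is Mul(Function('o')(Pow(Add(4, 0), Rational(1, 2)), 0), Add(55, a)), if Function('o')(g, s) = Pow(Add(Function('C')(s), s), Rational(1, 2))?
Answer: 15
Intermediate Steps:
Function('C')(T) = Pow(Add(5, T), 2) (Function('C')(T) = Mul(Add(5, T), Add(5, T)) = Pow(Add(5, T), 2))
Function('o')(g, s) = Pow(Add(s, Pow(Add(5, s), 2)), Rational(1, 2)) (Function('o')(g, s) = Pow(Add(Pow(Add(5, s), 2), s), Rational(1, 2)) = Pow(Add(s, Pow(Add(5, s), 2)), Rational(1, 2)))
Mul(Function('o')(Pow(Add(4, 0), Rational(1, 2)), 0), Add(55, a)) = Mul(Pow(Add(0, Pow(Add(5, 0), 2)), Rational(1, 2)), Add(55, -52)) = Mul(Pow(Add(0, Pow(5, 2)), Rational(1, 2)), 3) = Mul(Pow(Add(0, 25), Rational(1, 2)), 3) = Mul(Pow(25, Rational(1, 2)), 3) = Mul(5, 3) = 15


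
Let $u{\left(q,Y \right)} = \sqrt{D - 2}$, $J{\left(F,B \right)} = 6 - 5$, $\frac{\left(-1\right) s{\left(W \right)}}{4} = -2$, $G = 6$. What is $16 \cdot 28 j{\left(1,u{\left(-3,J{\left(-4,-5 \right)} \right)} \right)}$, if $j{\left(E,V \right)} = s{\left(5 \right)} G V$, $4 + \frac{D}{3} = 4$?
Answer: $21504 i \sqrt{2} \approx 30411.0 i$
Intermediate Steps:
$D = 0$ ($D = -12 + 3 \cdot 4 = -12 + 12 = 0$)
$s{\left(W \right)} = 8$ ($s{\left(W \right)} = \left(-4\right) \left(-2\right) = 8$)
$J{\left(F,B \right)} = 1$
$u{\left(q,Y \right)} = i \sqrt{2}$ ($u{\left(q,Y \right)} = \sqrt{0 - 2} = \sqrt{-2} = i \sqrt{2}$)
$j{\left(E,V \right)} = 48 V$ ($j{\left(E,V \right)} = 8 \cdot 6 V = 48 V$)
$16 \cdot 28 j{\left(1,u{\left(-3,J{\left(-4,-5 \right)} \right)} \right)} = 16 \cdot 28 \cdot 48 i \sqrt{2} = 448 \cdot 48 i \sqrt{2} = 21504 i \sqrt{2}$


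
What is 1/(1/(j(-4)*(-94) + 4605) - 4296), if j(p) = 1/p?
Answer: -9257/39768070 ≈ -0.00023277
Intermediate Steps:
1/(1/(j(-4)*(-94) + 4605) - 4296) = 1/(1/(-94/(-4) + 4605) - 4296) = 1/(1/(-¼*(-94) + 4605) - 4296) = 1/(1/(47/2 + 4605) - 4296) = 1/(1/(9257/2) - 4296) = 1/(2/9257 - 4296) = 1/(-39768070/9257) = -9257/39768070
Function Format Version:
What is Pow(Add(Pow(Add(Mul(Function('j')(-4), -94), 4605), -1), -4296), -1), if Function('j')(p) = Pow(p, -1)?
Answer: Rational(-9257, 39768070) ≈ -0.00023277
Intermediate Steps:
Pow(Add(Pow(Add(Mul(Function('j')(-4), -94), 4605), -1), -4296), -1) = Pow(Add(Pow(Add(Mul(Pow(-4, -1), -94), 4605), -1), -4296), -1) = Pow(Add(Pow(Add(Mul(Rational(-1, 4), -94), 4605), -1), -4296), -1) = Pow(Add(Pow(Add(Rational(47, 2), 4605), -1), -4296), -1) = Pow(Add(Pow(Rational(9257, 2), -1), -4296), -1) = Pow(Add(Rational(2, 9257), -4296), -1) = Pow(Rational(-39768070, 9257), -1) = Rational(-9257, 39768070)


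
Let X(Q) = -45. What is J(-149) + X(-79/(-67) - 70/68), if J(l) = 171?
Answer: 126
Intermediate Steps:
J(-149) + X(-79/(-67) - 70/68) = 171 - 45 = 126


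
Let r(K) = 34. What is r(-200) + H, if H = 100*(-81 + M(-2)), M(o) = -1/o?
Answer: -8016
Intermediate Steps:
H = -8050 (H = 100*(-81 - 1/(-2)) = 100*(-81 - 1*(-½)) = 100*(-81 + ½) = 100*(-161/2) = -8050)
r(-200) + H = 34 - 8050 = -8016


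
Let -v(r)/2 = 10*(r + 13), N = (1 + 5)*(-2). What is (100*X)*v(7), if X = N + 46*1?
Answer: -1360000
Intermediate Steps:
N = -12 (N = 6*(-2) = -12)
v(r) = -260 - 20*r (v(r) = -20*(r + 13) = -20*(13 + r) = -2*(130 + 10*r) = -260 - 20*r)
X = 34 (X = -12 + 46*1 = -12 + 46 = 34)
(100*X)*v(7) = (100*34)*(-260 - 20*7) = 3400*(-260 - 140) = 3400*(-400) = -1360000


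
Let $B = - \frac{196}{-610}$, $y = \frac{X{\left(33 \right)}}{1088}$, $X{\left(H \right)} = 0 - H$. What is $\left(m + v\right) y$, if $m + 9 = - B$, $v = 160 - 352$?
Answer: $\frac{2026299}{331840} \approx 6.1063$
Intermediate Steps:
$X{\left(H \right)} = - H$
$y = - \frac{33}{1088}$ ($y = \frac{\left(-1\right) 33}{1088} = \left(-33\right) \frac{1}{1088} = - \frac{33}{1088} \approx -0.030331$)
$v = -192$
$B = \frac{98}{305}$ ($B = \left(-196\right) \left(- \frac{1}{610}\right) = \frac{98}{305} \approx 0.32131$)
$m = - \frac{2843}{305}$ ($m = -9 - \frac{98}{305} = - \frac{2843}{305} \approx -9.3213$)
$\left(m + v\right) y = \left(- \frac{2843}{305} - 192\right) \left(- \frac{33}{1088}\right) = \left(- \frac{61403}{305}\right) \left(- \frac{33}{1088}\right) = \frac{2026299}{331840}$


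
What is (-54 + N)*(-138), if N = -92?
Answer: 20148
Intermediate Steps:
(-54 + N)*(-138) = (-54 - 92)*(-138) = -146*(-138) = 20148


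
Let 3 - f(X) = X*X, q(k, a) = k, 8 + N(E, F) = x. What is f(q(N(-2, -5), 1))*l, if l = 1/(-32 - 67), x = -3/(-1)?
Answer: 2/9 ≈ 0.22222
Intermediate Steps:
x = 3 (x = -3*(-1) = 3)
N(E, F) = -5 (N(E, F) = -8 + 3 = -5)
l = -1/99 (l = 1/(-99) = -1/99 ≈ -0.010101)
f(X) = 3 - X² (f(X) = 3 - X*X = 3 - X²)
f(q(N(-2, -5), 1))*l = (3 - 1*(-5)²)*(-1/99) = (3 - 1*25)*(-1/99) = (3 - 25)*(-1/99) = -22*(-1/99) = 2/9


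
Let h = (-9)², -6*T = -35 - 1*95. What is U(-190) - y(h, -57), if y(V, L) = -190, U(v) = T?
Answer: 635/3 ≈ 211.67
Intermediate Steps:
T = 65/3 (T = -(-35 - 1*95)/6 = -(-35 - 95)/6 = -⅙*(-130) = 65/3 ≈ 21.667)
U(v) = 65/3
h = 81
U(-190) - y(h, -57) = 65/3 - 1*(-190) = 65/3 + 190 = 635/3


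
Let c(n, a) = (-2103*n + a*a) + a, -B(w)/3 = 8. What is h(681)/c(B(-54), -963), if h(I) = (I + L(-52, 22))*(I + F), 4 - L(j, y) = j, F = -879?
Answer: -8107/54271 ≈ -0.14938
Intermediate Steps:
B(w) = -24 (B(w) = -3*8 = -24)
L(j, y) = 4 - j
c(n, a) = a + a² - 2103*n (c(n, a) = (-2103*n + a²) + a = (a² - 2103*n) + a = a + a² - 2103*n)
h(I) = (-879 + I)*(56 + I) (h(I) = (I + (4 - 1*(-52)))*(I - 879) = (I + (4 + 52))*(-879 + I) = (I + 56)*(-879 + I) = (56 + I)*(-879 + I) = (-879 + I)*(56 + I))
h(681)/c(B(-54), -963) = (-49224 + 681² - 823*681)/(-963 + (-963)² - 2103*(-24)) = (-49224 + 463761 - 560463)/(-963 + 927369 + 50472) = -145926/976878 = -145926*1/976878 = -8107/54271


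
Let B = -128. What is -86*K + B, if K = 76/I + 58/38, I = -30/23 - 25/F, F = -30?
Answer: 16817202/1235 ≈ 13617.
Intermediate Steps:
I = -65/138 (I = -30/23 - 25/(-30) = -30*1/23 - 25*(-1/30) = -30/23 + ⅚ = -65/138 ≈ -0.47101)
K = -197387/1235 (K = 76/(-65/138) + 58/38 = 76*(-138/65) + 58*(1/38) = -10488/65 + 29/19 = -197387/1235 ≈ -159.83)
-86*K + B = -86*(-197387/1235) - 128 = 16975282/1235 - 128 = 16817202/1235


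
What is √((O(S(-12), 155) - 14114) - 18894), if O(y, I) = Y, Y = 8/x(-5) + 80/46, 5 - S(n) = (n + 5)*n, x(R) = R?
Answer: 8*I*√6820765/115 ≈ 181.68*I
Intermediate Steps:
S(n) = 5 - n*(5 + n) (S(n) = 5 - (n + 5)*n = 5 - (5 + n)*n = 5 - n*(5 + n))
Y = 16/115 (Y = 8/(-5) + 80/46 = 8*(-⅕) + 80*(1/46) = -8/5 + 40/23 = 16/115 ≈ 0.13913)
O(y, I) = 16/115
√((O(S(-12), 155) - 14114) - 18894) = √((16/115 - 14114) - 18894) = √(-1623094/115 - 18894) = √(-3795904/115) = 8*I*√6820765/115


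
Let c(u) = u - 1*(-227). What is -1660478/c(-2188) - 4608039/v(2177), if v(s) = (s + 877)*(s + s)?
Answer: 7356844072323/8691881492 ≈ 846.40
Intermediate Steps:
c(u) = 227 + u (c(u) = u + 227 = 227 + u)
v(s) = 2*s*(877 + s) (v(s) = (877 + s)*(2*s) = 2*s*(877 + s))
-1660478/c(-2188) - 4608039/v(2177) = -1660478/(227 - 2188) - 4608039*1/(4354*(877 + 2177)) = -1660478/(-1961) - 4608039/(2*2177*3054) = -1660478*(-1/1961) - 4608039/13297116 = 1660478/1961 - 4608039*1/13297116 = 1660478/1961 - 1536013/4432372 = 7356844072323/8691881492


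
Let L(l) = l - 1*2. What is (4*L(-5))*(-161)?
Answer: 4508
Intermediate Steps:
L(l) = -2 + l (L(l) = l - 2 = -2 + l)
(4*L(-5))*(-161) = (4*(-2 - 5))*(-161) = (4*(-7))*(-161) = -28*(-161) = 4508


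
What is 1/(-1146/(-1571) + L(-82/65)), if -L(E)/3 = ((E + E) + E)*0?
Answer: 1571/1146 ≈ 1.3709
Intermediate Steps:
L(E) = 0 (L(E) = -3*((E + E) + E)*0 = -3*(2*E + E)*0 = -3*3*E*0 = -3*0 = 0)
1/(-1146/(-1571) + L(-82/65)) = 1/(-1146/(-1571) + 0) = 1/(-1146*(-1/1571) + 0) = 1/(1146/1571 + 0) = 1/(1146/1571) = 1571/1146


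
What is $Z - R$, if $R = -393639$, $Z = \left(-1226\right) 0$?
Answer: $393639$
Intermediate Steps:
$Z = 0$
$Z - R = 0 - -393639 = 0 + 393639 = 393639$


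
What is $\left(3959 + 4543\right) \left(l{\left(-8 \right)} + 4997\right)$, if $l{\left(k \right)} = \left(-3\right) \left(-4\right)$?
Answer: $42586518$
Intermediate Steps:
$l{\left(k \right)} = 12$
$\left(3959 + 4543\right) \left(l{\left(-8 \right)} + 4997\right) = \left(3959 + 4543\right) \left(12 + 4997\right) = 8502 \cdot 5009 = 42586518$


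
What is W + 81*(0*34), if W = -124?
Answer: -124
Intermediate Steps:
W + 81*(0*34) = -124 + 81*(0*34) = -124 + 81*0 = -124 + 0 = -124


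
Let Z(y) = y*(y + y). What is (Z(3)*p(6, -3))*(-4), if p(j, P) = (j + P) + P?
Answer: 0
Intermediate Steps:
p(j, P) = j + 2*P (p(j, P) = (P + j) + P = j + 2*P)
Z(y) = 2*y**2 (Z(y) = y*(2*y) = 2*y**2)
(Z(3)*p(6, -3))*(-4) = ((2*3**2)*(6 + 2*(-3)))*(-4) = ((2*9)*(6 - 6))*(-4) = (18*0)*(-4) = 0*(-4) = 0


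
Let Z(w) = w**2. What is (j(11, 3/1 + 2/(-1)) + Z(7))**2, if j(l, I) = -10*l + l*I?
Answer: 2500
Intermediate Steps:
j(l, I) = -10*l + I*l
(j(11, 3/1 + 2/(-1)) + Z(7))**2 = (11*(-10 + (3/1 + 2/(-1))) + 7**2)**2 = (11*(-10 + (3*1 + 2*(-1))) + 49)**2 = (11*(-10 + (3 - 2)) + 49)**2 = (11*(-10 + 1) + 49)**2 = (11*(-9) + 49)**2 = (-99 + 49)**2 = (-50)**2 = 2500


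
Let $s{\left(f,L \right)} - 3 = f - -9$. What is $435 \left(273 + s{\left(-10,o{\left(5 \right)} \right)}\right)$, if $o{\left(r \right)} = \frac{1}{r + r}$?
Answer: $119625$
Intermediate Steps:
$o{\left(r \right)} = \frac{1}{2 r}$
$s{\left(f,L \right)} = 12 + f$ ($s{\left(f,L \right)} = 3 + \left(f - -9\right) = 3 + \left(f + 9\right) = 3 + \left(9 + f\right) = 12 + f$)
$435 \left(273 + s{\left(-10,o{\left(5 \right)} \right)}\right) = 435 \left(273 + \left(12 - 10\right)\right) = 435 \left(273 + 2\right) = 435 \cdot 275 = 119625$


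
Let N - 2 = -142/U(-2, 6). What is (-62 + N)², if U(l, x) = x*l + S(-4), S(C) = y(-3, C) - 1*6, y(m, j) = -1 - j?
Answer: 574564/225 ≈ 2553.6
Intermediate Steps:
S(C) = -7 - C (S(C) = (-1 - C) - 1*6 = (-1 - C) - 6 = -7 - C)
U(l, x) = -3 + l*x (U(l, x) = x*l + (-7 - 1*(-4)) = l*x + (-7 + 4) = l*x - 3 = -3 + l*x)
N = 172/15 (N = 2 - 142/(-3 - 2*6) = 2 - 142/(-3 - 12) = 2 - 142/(-15) = 2 - 142*(-1/15) = 2 + 142/15 = 172/15 ≈ 11.467)
(-62 + N)² = (-62 + 172/15)² = (-758/15)² = 574564/225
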